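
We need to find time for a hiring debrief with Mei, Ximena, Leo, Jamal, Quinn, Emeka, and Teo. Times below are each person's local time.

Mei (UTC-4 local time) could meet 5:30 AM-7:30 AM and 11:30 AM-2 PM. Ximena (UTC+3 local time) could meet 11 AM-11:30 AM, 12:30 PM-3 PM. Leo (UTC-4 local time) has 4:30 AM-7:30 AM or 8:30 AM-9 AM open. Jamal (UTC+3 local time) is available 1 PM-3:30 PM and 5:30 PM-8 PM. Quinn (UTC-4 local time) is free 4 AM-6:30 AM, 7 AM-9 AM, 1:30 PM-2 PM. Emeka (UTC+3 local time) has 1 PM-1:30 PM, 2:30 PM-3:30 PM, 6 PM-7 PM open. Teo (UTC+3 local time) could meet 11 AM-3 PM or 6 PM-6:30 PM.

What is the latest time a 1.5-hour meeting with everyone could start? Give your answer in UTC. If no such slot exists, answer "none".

none

Mei in UTC: 09:30-11:30, 15:30-18:00 (add 4h to convert from UTC-4).
Ximena in UTC: 08:00-08:30, 09:30-12:00 (subtract 3h to convert from UTC+3).
Leo in UTC: 08:30-11:30, 12:30-13:00 (add 4h to convert from UTC-4).
Jamal in UTC: 10:00-12:30, 14:30-17:00 (subtract 3h to convert from UTC+3).
Quinn in UTC: 08:00-10:30, 11:00-13:00, 17:30-18:00 (add 4h to convert from UTC-4).
Emeka in UTC: 10:00-10:30, 11:30-12:30, 15:00-16:00 (subtract 3h to convert from UTC+3).
Teo in UTC: 08:00-12:00, 15:00-15:30 (subtract 3h to convert from UTC+3).
Mei ∩ Ximena: 09:30-11:30.
Mei ∩ Ximena ∩ Leo: 09:30-11:30.
Mei ∩ Ximena ∩ Leo ∩ Jamal: 10:00-11:30.
Mei ∩ Ximena ∩ Leo ∩ Jamal ∩ Quinn: 10:00-10:30, 11:00-11:30.
Mei ∩ Ximena ∩ Leo ∩ Jamal ∩ Quinn ∩ Emeka: 10:00-10:30.
Mei ∩ Ximena ∩ Leo ∩ Jamal ∩ Quinn ∩ Emeka ∩ Teo: 10:00-10:30.
Those are the intersection windows.
No common window is at least 90 minutes long.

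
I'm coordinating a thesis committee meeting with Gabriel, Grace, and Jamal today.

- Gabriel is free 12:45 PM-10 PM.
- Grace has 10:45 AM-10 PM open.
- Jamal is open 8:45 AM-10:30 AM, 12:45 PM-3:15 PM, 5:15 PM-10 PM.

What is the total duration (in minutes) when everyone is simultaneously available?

435

Gabriel ∩ Grace: 12:45-22:00.
Gabriel ∩ Grace ∩ Jamal: 12:45-15:15, 17:15-22:00.
Summing the common windows: 150 + 285 = 435 minutes.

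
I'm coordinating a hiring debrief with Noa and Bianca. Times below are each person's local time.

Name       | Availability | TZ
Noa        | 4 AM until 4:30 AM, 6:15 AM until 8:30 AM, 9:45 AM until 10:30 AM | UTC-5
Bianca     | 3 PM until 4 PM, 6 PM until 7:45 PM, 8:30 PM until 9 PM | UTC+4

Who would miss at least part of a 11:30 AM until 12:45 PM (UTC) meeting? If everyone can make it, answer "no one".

Bianca

Noa in UTC: 09:00-09:30, 11:15-13:30, 14:45-15:30 (add 5h to convert from UTC-5).
Bianca in UTC: 11:00-12:00, 14:00-15:45, 16:30-17:00 (subtract 4h to convert from UTC+4).
Noa: free for 11:30-12:45. Bianca: not fully free for 11:30-12:45.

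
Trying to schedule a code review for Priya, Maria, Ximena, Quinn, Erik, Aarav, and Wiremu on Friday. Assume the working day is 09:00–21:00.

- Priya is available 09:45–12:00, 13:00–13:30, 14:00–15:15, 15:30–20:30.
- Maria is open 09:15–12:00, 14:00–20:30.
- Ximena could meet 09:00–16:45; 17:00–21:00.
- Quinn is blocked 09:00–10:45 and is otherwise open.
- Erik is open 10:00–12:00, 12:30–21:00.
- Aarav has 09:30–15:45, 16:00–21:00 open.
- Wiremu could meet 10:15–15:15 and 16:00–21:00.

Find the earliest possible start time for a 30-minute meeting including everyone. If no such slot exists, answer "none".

10:45

Priya free: 09:45-12:00, 13:00-13:30, 14:00-15:15, 15:30-20:30.
Maria free: 09:15-12:00, 14:00-20:30.
Ximena free: 09:00-16:45, 17:00-21:00.
Quinn free: 10:45-21:00 (invert busy blocks within the working day).
Erik free: 10:00-12:00, 12:30-21:00.
Aarav free: 09:30-15:45, 16:00-21:00.
Wiremu free: 10:15-15:15, 16:00-21:00.
Priya ∩ Maria: 09:45-12:00, 14:00-15:15, 15:30-20:30.
Priya ∩ Maria ∩ Ximena: 09:45-12:00, 14:00-15:15, 15:30-16:45, 17:00-20:30.
Priya ∩ Maria ∩ Ximena ∩ Quinn: 10:45-12:00, 14:00-15:15, 15:30-16:45, 17:00-20:30.
Priya ∩ Maria ∩ Ximena ∩ Quinn ∩ Erik: 10:45-12:00, 14:00-15:15, 15:30-16:45, 17:00-20:30.
Priya ∩ Maria ∩ Ximena ∩ Quinn ∩ Erik ∩ Aarav: 10:45-12:00, 14:00-15:15, 15:30-15:45, 16:00-16:45, 17:00-20:30.
Priya ∩ Maria ∩ Ximena ∩ Quinn ∩ Erik ∩ Aarav ∩ Wiremu: 10:45-12:00, 14:00-15:15, 16:00-16:45, 17:00-20:30.
The first common window of at least 30 minutes is 10:45-12:00, so the earliest start is 10:45.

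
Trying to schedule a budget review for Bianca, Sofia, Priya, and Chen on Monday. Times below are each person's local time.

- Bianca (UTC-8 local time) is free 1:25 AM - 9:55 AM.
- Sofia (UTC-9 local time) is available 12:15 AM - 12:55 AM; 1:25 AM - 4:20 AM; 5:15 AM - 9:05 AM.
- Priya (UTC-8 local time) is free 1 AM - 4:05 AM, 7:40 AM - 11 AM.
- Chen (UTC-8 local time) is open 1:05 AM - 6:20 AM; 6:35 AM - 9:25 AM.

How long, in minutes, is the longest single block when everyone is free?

105

Bianca in UTC: 09:25-17:55 (add 8h to convert from UTC-8).
Sofia in UTC: 09:15-09:55, 10:25-13:20, 14:15-18:05 (add 9h to convert from UTC-9).
Priya in UTC: 09:00-12:05, 15:40-19:00 (add 8h to convert from UTC-8).
Chen in UTC: 09:05-14:20, 14:35-17:25 (add 8h to convert from UTC-8).
Bianca ∩ Sofia: 09:25-09:55, 10:25-13:20, 14:15-17:55.
Bianca ∩ Sofia ∩ Priya: 09:25-09:55, 10:25-12:05, 15:40-17:55.
Bianca ∩ Sofia ∩ Priya ∩ Chen: 09:25-09:55, 10:25-12:05, 15:40-17:25.
The longest is 15:40-17:25 at 105 minutes.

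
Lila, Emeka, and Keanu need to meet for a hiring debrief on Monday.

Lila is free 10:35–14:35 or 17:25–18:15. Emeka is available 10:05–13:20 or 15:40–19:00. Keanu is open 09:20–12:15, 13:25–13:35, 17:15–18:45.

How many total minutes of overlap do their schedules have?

150

Lila ∩ Emeka: 10:35-13:20, 17:25-18:15.
Lila ∩ Emeka ∩ Keanu: 10:35-12:15, 17:25-18:15.
Summing the common windows: 100 + 50 = 150 minutes.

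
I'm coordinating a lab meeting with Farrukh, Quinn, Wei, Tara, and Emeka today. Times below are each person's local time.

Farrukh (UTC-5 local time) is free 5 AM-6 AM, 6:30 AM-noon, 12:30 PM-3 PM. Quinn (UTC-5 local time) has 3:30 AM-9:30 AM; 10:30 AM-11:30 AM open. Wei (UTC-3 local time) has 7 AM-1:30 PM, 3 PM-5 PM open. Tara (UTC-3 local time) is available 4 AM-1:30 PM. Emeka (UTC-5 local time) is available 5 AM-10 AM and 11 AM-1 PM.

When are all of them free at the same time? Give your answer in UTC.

10:00-11:00, 11:30-14:30, 16:00-16:30

Farrukh in UTC: 10:00-11:00, 11:30-17:00, 17:30-20:00 (add 5h to convert from UTC-5).
Quinn in UTC: 08:30-14:30, 15:30-16:30 (add 5h to convert from UTC-5).
Wei in UTC: 10:00-16:30, 18:00-20:00 (add 3h to convert from UTC-3).
Tara in UTC: 07:00-16:30 (add 3h to convert from UTC-3).
Emeka in UTC: 10:00-15:00, 16:00-18:00 (add 5h to convert from UTC-5).
Farrukh ∩ Quinn: 10:00-11:00, 11:30-14:30, 15:30-16:30.
Farrukh ∩ Quinn ∩ Wei: 10:00-11:00, 11:30-14:30, 15:30-16:30.
Farrukh ∩ Quinn ∩ Wei ∩ Tara: 10:00-11:00, 11:30-14:30, 15:30-16:30.
Farrukh ∩ Quinn ∩ Wei ∩ Tara ∩ Emeka: 10:00-11:00, 11:30-14:30, 16:00-16:30.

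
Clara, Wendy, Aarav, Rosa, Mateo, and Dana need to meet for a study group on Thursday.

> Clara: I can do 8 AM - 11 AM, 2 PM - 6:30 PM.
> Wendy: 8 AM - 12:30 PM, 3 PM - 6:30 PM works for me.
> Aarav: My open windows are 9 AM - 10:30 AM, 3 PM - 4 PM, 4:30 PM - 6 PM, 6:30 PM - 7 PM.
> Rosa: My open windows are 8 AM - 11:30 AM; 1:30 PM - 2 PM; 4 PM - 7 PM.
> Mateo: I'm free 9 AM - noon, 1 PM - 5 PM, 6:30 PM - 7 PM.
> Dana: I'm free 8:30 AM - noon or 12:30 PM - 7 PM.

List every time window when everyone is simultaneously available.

Clara ∩ Wendy: 08:00-11:00, 15:00-18:30.
Clara ∩ Wendy ∩ Aarav: 09:00-10:30, 15:00-16:00, 16:30-18:00.
Clara ∩ Wendy ∩ Aarav ∩ Rosa: 09:00-10:30, 16:30-18:00.
Clara ∩ Wendy ∩ Aarav ∩ Rosa ∩ Mateo: 09:00-10:30, 16:30-17:00.
Clara ∩ Wendy ∩ Aarav ∩ Rosa ∩ Mateo ∩ Dana: 09:00-10:30, 16:30-17:00.

09:00-10:30, 16:30-17:00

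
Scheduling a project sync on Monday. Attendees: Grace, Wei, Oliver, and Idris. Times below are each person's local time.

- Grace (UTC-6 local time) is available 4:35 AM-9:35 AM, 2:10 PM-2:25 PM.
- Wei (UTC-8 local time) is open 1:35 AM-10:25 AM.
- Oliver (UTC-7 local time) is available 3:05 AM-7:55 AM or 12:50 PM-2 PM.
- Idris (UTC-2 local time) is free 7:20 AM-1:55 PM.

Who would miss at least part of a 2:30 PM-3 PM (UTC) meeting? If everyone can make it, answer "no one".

Grace in UTC: 10:35-15:35, 20:10-20:25 (add 6h to convert from UTC-6).
Wei in UTC: 09:35-18:25 (add 8h to convert from UTC-8).
Oliver in UTC: 10:05-14:55, 19:50-21:00 (add 7h to convert from UTC-7).
Idris in UTC: 09:20-15:55 (add 2h to convert from UTC-2).
Grace: free for 14:30-15:00. Wei: free for 14:30-15:00. Oliver: not fully free for 14:30-15:00. Idris: free for 14:30-15:00.

Oliver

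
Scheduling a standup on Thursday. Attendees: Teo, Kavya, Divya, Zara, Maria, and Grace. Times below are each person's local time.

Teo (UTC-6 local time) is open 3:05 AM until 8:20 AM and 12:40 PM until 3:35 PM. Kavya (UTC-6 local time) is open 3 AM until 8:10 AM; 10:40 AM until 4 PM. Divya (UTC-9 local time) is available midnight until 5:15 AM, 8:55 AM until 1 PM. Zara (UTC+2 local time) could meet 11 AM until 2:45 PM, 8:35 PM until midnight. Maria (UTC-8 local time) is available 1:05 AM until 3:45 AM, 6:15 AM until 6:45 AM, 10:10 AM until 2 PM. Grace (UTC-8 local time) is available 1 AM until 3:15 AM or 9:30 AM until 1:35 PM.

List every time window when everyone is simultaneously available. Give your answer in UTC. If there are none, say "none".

Teo in UTC: 09:05-14:20, 18:40-21:35 (add 6h to convert from UTC-6).
Kavya in UTC: 09:00-14:10, 16:40-22:00 (add 6h to convert from UTC-6).
Divya in UTC: 09:00-14:15, 17:55-22:00 (add 9h to convert from UTC-9).
Zara in UTC: 09:00-12:45, 18:35-22:00 (subtract 2h to convert from UTC+2).
Maria in UTC: 09:05-11:45, 14:15-14:45, 18:10-22:00 (add 8h to convert from UTC-8).
Grace in UTC: 09:00-11:15, 17:30-21:35 (add 8h to convert from UTC-8).
Teo ∩ Kavya: 09:05-14:10, 18:40-21:35.
Teo ∩ Kavya ∩ Divya: 09:05-14:10, 18:40-21:35.
Teo ∩ Kavya ∩ Divya ∩ Zara: 09:05-12:45, 18:40-21:35.
Teo ∩ Kavya ∩ Divya ∩ Zara ∩ Maria: 09:05-11:45, 18:40-21:35.
Teo ∩ Kavya ∩ Divya ∩ Zara ∩ Maria ∩ Grace: 09:05-11:15, 18:40-21:35.
So the common availability across everyone is 09:05-11:15, 18:40-21:35.

09:05-11:15, 18:40-21:35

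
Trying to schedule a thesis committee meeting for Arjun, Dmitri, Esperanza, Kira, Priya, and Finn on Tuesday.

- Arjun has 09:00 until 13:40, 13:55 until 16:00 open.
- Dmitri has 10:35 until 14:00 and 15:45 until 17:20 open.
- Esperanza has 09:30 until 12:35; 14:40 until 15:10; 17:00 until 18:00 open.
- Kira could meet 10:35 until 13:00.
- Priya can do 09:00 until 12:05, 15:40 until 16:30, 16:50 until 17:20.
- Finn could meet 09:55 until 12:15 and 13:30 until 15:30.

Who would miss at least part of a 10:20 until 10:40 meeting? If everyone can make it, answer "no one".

Arjun: free for 10:20-10:40. Dmitri: not fully free for 10:20-10:40. Esperanza: free for 10:20-10:40. Kira: not fully free for 10:20-10:40. Priya: free for 10:20-10:40. Finn: free for 10:20-10:40.

Dmitri, Kira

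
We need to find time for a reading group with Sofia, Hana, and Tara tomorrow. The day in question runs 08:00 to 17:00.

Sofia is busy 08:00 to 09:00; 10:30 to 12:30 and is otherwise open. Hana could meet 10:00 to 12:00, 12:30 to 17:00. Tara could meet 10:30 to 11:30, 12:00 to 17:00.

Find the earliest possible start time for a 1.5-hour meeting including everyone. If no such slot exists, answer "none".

Sofia free: 09:00-10:30, 12:30-17:00 (invert busy blocks within the working day).
Hana free: 10:00-12:00, 12:30-17:00.
Tara free: 10:30-11:30, 12:00-17:00.
Sofia ∩ Hana: 10:00-10:30, 12:30-17:00.
Sofia ∩ Hana ∩ Tara: 12:30-17:00.
Those are the intersection windows.
The first common window of at least 90 minutes is 12:30-17:00, so the earliest start is 12:30.

12:30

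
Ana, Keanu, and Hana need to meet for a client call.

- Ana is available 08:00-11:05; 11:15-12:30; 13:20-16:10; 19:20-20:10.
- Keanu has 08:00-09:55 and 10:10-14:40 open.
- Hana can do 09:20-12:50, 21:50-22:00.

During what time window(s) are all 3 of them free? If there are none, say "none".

Ana ∩ Keanu: 08:00-09:55, 10:10-11:05, 11:15-12:30, 13:20-14:40.
Ana ∩ Keanu ∩ Hana: 09:20-09:55, 10:10-11:05, 11:15-12:30.

09:20-09:55, 10:10-11:05, 11:15-12:30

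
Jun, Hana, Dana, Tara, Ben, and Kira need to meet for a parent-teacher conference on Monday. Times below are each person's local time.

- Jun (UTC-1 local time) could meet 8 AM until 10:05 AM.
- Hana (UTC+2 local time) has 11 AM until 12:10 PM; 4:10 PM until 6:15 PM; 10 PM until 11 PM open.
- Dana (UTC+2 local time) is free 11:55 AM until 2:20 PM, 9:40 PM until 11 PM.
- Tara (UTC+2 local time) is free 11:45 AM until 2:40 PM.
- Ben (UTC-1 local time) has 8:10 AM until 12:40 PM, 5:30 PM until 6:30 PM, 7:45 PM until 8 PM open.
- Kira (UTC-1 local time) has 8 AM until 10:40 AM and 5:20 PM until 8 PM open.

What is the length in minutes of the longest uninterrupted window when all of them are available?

15

Jun in UTC: 09:00-11:05 (add 1h to convert from UTC-1).
Hana in UTC: 09:00-10:10, 14:10-16:15, 20:00-21:00 (subtract 2h to convert from UTC+2).
Dana in UTC: 09:55-12:20, 19:40-21:00 (subtract 2h to convert from UTC+2).
Tara in UTC: 09:45-12:40 (subtract 2h to convert from UTC+2).
Ben in UTC: 09:10-13:40, 18:30-19:30, 20:45-21:00 (add 1h to convert from UTC-1).
Kira in UTC: 09:00-11:40, 18:20-21:00 (add 1h to convert from UTC-1).
Jun ∩ Hana: 09:00-10:10.
Jun ∩ Hana ∩ Dana: 09:55-10:10.
Jun ∩ Hana ∩ Dana ∩ Tara: 09:55-10:10.
Jun ∩ Hana ∩ Dana ∩ Tara ∩ Ben: 09:55-10:10.
Jun ∩ Hana ∩ Dana ∩ Tara ∩ Ben ∩ Kira: 09:55-10:10.
The longest is 09:55-10:10 at 15 minutes.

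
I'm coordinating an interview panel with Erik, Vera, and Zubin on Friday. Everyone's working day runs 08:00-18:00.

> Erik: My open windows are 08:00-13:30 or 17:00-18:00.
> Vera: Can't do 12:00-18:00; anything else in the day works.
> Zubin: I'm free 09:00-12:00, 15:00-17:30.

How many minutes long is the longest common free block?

180

Erik free: 08:00-13:30, 17:00-18:00.
Vera free: 08:00-12:00 (invert busy blocks within the working day).
Zubin free: 09:00-12:00, 15:00-17:30.
Erik ∩ Vera: 08:00-12:00.
Erik ∩ Vera ∩ Zubin: 09:00-12:00.
The longest is 09:00-12:00 at 180 minutes.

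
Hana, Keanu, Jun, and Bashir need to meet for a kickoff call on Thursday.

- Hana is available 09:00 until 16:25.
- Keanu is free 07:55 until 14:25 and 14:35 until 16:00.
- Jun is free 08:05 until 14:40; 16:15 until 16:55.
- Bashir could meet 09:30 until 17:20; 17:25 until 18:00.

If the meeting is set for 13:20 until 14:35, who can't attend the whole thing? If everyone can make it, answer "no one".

Hana: free for 13:20-14:35. Keanu: not fully free for 13:20-14:35. Jun: free for 13:20-14:35. Bashir: free for 13:20-14:35.

Keanu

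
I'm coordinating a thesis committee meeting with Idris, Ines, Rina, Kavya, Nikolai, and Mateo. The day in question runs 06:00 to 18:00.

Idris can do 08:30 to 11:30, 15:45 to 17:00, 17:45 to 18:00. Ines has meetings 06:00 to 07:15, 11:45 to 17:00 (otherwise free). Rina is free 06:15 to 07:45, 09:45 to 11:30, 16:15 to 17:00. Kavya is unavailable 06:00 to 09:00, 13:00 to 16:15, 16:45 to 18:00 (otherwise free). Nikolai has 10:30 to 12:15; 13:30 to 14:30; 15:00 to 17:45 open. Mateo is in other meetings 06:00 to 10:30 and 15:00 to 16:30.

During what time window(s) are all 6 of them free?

10:30-11:30

Idris free: 08:30-11:30, 15:45-17:00, 17:45-18:00.
Ines free: 07:15-11:45, 17:00-18:00 (invert busy blocks within the working day).
Rina free: 06:15-07:45, 09:45-11:30, 16:15-17:00.
Kavya free: 09:00-13:00, 16:15-16:45 (invert busy blocks within the working day).
Nikolai free: 10:30-12:15, 13:30-14:30, 15:00-17:45.
Mateo free: 10:30-15:00, 16:30-18:00 (invert busy blocks within the working day).
Idris ∩ Ines: 08:30-11:30, 17:45-18:00.
Idris ∩ Ines ∩ Rina: 09:45-11:30.
Idris ∩ Ines ∩ Rina ∩ Kavya: 09:45-11:30.
Idris ∩ Ines ∩ Rina ∩ Kavya ∩ Nikolai: 10:30-11:30.
Idris ∩ Ines ∩ Rina ∩ Kavya ∩ Nikolai ∩ Mateo: 10:30-11:30.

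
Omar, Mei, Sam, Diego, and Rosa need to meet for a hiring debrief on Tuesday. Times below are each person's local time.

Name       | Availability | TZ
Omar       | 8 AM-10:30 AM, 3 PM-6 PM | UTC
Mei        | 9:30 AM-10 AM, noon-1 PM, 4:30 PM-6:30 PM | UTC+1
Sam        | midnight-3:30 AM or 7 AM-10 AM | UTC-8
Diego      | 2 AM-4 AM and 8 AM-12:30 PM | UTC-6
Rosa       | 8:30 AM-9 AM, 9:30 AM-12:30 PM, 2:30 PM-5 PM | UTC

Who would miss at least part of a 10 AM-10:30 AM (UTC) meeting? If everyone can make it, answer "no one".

Diego, Mei

Omar in UTC: 08:00-10:30, 15:00-18:00.
Mei in UTC: 08:30-09:00, 11:00-12:00, 15:30-17:30 (subtract 1h to convert from UTC+1).
Sam in UTC: 08:00-11:30, 15:00-18:00 (add 8h to convert from UTC-8).
Diego in UTC: 08:00-10:00, 14:00-18:30 (add 6h to convert from UTC-6).
Rosa in UTC: 08:30-09:00, 09:30-12:30, 14:30-17:00.
Omar: free for 10:00-10:30. Mei: not fully free for 10:00-10:30. Sam: free for 10:00-10:30. Diego: not fully free for 10:00-10:30. Rosa: free for 10:00-10:30.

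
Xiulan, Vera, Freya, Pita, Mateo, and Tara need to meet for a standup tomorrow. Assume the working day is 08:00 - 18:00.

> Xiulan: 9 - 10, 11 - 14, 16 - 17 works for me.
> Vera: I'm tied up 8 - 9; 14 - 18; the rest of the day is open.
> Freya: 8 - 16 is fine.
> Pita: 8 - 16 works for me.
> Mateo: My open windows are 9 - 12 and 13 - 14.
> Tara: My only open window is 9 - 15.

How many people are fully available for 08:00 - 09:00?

2

Xiulan free: 09:00-10:00, 11:00-14:00, 16:00-17:00.
Vera free: 09:00-14:00 (invert busy blocks within the working day).
Freya free: 08:00-16:00.
Pita free: 08:00-16:00.
Mateo free: 09:00-12:00, 13:00-14:00.
Tara free: 09:00-15:00.
Freya and Pita can make the full 08:00-09:00 slot — that's 2.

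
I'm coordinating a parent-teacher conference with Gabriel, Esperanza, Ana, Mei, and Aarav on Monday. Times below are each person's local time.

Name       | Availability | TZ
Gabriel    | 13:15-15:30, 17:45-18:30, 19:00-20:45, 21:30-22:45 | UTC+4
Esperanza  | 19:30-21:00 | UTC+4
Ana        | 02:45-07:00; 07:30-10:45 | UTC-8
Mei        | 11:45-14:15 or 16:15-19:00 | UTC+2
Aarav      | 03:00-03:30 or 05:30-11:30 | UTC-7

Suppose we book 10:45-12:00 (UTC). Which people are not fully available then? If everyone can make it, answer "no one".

Gabriel in UTC: 09:15-11:30, 13:45-14:30, 15:00-16:45, 17:30-18:45 (subtract 4h to convert from UTC+4).
Esperanza in UTC: 15:30-17:00 (subtract 4h to convert from UTC+4).
Ana in UTC: 10:45-15:00, 15:30-18:45 (add 8h to convert from UTC-8).
Mei in UTC: 09:45-12:15, 14:15-17:00 (subtract 2h to convert from UTC+2).
Aarav in UTC: 10:00-10:30, 12:30-18:30 (add 7h to convert from UTC-7).
Gabriel: not fully free for 10:45-12:00. Esperanza: not fully free for 10:45-12:00. Ana: free for 10:45-12:00. Mei: free for 10:45-12:00. Aarav: not fully free for 10:45-12:00.

Aarav, Esperanza, Gabriel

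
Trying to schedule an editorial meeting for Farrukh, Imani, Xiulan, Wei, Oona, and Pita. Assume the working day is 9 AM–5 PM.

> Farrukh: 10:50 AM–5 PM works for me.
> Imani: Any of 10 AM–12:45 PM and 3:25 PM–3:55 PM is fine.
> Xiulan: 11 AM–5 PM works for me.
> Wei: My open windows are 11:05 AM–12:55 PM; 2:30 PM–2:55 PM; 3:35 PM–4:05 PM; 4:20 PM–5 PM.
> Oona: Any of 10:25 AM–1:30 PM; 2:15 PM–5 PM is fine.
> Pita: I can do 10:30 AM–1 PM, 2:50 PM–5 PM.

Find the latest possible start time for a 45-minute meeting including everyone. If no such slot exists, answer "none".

12:00

Farrukh ∩ Imani: 10:50-12:45, 15:25-15:55.
Farrukh ∩ Imani ∩ Xiulan: 11:00-12:45, 15:25-15:55.
Farrukh ∩ Imani ∩ Xiulan ∩ Wei: 11:05-12:45, 15:35-15:55.
Farrukh ∩ Imani ∩ Xiulan ∩ Wei ∩ Oona: 11:05-12:45, 15:35-15:55.
Farrukh ∩ Imani ∩ Xiulan ∩ Wei ∩ Oona ∩ Pita: 11:05-12:45, 15:35-15:55.
The last common window of at least 45 minutes is 11:05-12:45; a 45-minute meeting can start as late as 12:00 and still end by 12:45.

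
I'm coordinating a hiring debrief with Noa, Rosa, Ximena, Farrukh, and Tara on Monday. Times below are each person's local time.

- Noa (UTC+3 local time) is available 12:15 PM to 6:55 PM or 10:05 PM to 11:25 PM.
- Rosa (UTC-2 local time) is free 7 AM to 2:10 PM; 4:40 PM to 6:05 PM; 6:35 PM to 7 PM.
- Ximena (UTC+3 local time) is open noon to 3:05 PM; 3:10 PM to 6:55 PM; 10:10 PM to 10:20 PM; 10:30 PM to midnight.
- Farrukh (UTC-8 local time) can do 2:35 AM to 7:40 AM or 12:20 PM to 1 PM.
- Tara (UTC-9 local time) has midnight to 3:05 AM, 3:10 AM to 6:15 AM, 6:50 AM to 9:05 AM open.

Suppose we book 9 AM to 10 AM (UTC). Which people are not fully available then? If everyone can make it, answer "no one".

Farrukh, Noa

Noa in UTC: 09:15-15:55, 19:05-20:25 (subtract 3h to convert from UTC+3).
Rosa in UTC: 09:00-16:10, 18:40-20:05, 20:35-21:00 (add 2h to convert from UTC-2).
Ximena in UTC: 09:00-12:05, 12:10-15:55, 19:10-19:20, 19:30-21:00 (subtract 3h to convert from UTC+3).
Farrukh in UTC: 10:35-15:40, 20:20-21:00 (add 8h to convert from UTC-8).
Tara in UTC: 09:00-12:05, 12:10-15:15, 15:50-18:05 (add 9h to convert from UTC-9).
Noa: not fully free for 09:00-10:00. Rosa: free for 09:00-10:00. Ximena: free for 09:00-10:00. Farrukh: not fully free for 09:00-10:00. Tara: free for 09:00-10:00.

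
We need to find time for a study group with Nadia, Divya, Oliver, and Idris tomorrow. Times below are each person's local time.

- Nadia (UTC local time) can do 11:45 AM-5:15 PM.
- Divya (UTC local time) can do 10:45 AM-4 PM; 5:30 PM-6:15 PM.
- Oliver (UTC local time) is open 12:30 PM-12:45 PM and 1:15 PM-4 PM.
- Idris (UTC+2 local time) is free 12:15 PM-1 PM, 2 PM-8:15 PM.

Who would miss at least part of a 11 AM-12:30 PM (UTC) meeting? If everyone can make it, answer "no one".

Idris, Nadia, Oliver

Nadia in UTC: 11:45-17:15.
Divya in UTC: 10:45-16:00, 17:30-18:15.
Oliver in UTC: 12:30-12:45, 13:15-16:00.
Idris in UTC: 10:15-11:00, 12:00-18:15 (subtract 2h to convert from UTC+2).
Nadia: not fully free for 11:00-12:30. Divya: free for 11:00-12:30. Oliver: not fully free for 11:00-12:30. Idris: not fully free for 11:00-12:30.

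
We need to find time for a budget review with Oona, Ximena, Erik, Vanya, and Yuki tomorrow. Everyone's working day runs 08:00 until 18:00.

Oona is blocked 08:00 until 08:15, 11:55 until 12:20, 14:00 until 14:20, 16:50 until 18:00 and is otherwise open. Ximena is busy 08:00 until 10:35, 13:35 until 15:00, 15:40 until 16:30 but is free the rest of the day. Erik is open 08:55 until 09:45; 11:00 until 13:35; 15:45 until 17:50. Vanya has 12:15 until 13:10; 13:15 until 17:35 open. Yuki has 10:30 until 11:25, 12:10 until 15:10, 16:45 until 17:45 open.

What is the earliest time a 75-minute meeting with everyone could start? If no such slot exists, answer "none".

Oona free: 08:15-11:55, 12:20-14:00, 14:20-16:50 (invert busy blocks within the working day).
Ximena free: 10:35-13:35, 15:00-15:40, 16:30-18:00 (invert busy blocks within the working day).
Erik free: 08:55-09:45, 11:00-13:35, 15:45-17:50.
Vanya free: 12:15-13:10, 13:15-17:35.
Yuki free: 10:30-11:25, 12:10-15:10, 16:45-17:45.
Oona ∩ Ximena: 10:35-11:55, 12:20-13:35, 15:00-15:40, 16:30-16:50.
Oona ∩ Ximena ∩ Erik: 11:00-11:55, 12:20-13:35, 16:30-16:50.
Oona ∩ Ximena ∩ Erik ∩ Vanya: 12:20-13:10, 13:15-13:35, 16:30-16:50.
Oona ∩ Ximena ∩ Erik ∩ Vanya ∩ Yuki: 12:20-13:10, 13:15-13:35, 16:45-16:50.
Those are the intersection windows.
No common window is at least 75 minutes long.

none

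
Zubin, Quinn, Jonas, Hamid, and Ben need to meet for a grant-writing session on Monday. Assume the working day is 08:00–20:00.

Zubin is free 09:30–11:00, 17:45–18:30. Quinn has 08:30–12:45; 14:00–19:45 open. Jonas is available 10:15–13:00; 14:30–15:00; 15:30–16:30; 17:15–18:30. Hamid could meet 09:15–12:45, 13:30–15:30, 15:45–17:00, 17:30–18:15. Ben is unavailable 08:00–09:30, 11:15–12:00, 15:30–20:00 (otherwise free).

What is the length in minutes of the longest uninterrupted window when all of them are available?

Zubin free: 09:30-11:00, 17:45-18:30.
Quinn free: 08:30-12:45, 14:00-19:45.
Jonas free: 10:15-13:00, 14:30-15:00, 15:30-16:30, 17:15-18:30.
Hamid free: 09:15-12:45, 13:30-15:30, 15:45-17:00, 17:30-18:15.
Ben free: 09:30-11:15, 12:00-15:30 (invert busy blocks within the working day).
Zubin ∩ Quinn: 09:30-11:00, 17:45-18:30.
Zubin ∩ Quinn ∩ Jonas: 10:15-11:00, 17:45-18:30.
Zubin ∩ Quinn ∩ Jonas ∩ Hamid: 10:15-11:00, 17:45-18:15.
Zubin ∩ Quinn ∩ Jonas ∩ Hamid ∩ Ben: 10:15-11:00.
The longest is 10:15-11:00 at 45 minutes.

45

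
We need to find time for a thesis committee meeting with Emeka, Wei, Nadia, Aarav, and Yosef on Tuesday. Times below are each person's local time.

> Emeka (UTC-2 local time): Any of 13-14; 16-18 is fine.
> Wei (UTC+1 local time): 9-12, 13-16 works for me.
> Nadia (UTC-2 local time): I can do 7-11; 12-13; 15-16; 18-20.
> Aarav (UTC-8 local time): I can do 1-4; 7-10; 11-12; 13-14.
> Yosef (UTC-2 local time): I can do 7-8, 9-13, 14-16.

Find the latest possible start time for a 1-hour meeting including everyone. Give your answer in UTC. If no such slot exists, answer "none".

none

Emeka in UTC: 15:00-16:00, 18:00-20:00 (add 2h to convert from UTC-2).
Wei in UTC: 08:00-11:00, 12:00-15:00 (subtract 1h to convert from UTC+1).
Nadia in UTC: 09:00-13:00, 14:00-15:00, 17:00-18:00, 20:00-22:00 (add 2h to convert from UTC-2).
Aarav in UTC: 09:00-12:00, 15:00-18:00, 19:00-20:00, 21:00-22:00 (add 8h to convert from UTC-8).
Yosef in UTC: 09:00-10:00, 11:00-15:00, 16:00-18:00 (add 2h to convert from UTC-2).
Emeka ∩ Wei: ∅.
Emeka ∩ Wei ∩ Nadia: ∅.
Emeka ∩ Wei ∩ Nadia ∩ Aarav: ∅.
Emeka ∩ Wei ∩ Nadia ∩ Aarav ∩ Yosef: ∅.
There is no time when everyone is free.
No common window is at least 60 minutes long.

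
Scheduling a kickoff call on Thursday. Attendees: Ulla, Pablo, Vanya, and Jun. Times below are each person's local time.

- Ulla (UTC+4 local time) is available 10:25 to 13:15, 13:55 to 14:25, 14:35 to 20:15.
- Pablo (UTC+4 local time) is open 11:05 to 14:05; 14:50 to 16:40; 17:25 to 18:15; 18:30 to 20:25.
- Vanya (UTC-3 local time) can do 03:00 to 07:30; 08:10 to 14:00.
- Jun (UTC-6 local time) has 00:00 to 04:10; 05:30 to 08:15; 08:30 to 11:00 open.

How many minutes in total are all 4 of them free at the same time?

Ulla in UTC: 06:25-09:15, 09:55-10:25, 10:35-16:15 (subtract 4h to convert from UTC+4).
Pablo in UTC: 07:05-10:05, 10:50-12:40, 13:25-14:15, 14:30-16:25 (subtract 4h to convert from UTC+4).
Vanya in UTC: 06:00-10:30, 11:10-17:00 (add 3h to convert from UTC-3).
Jun in UTC: 06:00-10:10, 11:30-14:15, 14:30-17:00 (add 6h to convert from UTC-6).
Ulla ∩ Pablo: 07:05-09:15, 09:55-10:05, 10:50-12:40, 13:25-14:15, 14:30-16:15.
Ulla ∩ Pablo ∩ Vanya: 07:05-09:15, 09:55-10:05, 11:10-12:40, 13:25-14:15, 14:30-16:15.
Ulla ∩ Pablo ∩ Vanya ∩ Jun: 07:05-09:15, 09:55-10:05, 11:30-12:40, 13:25-14:15, 14:30-16:15.
So the common availability across everyone is 07:05-09:15, 09:55-10:05, 11:30-12:40, 13:25-14:15, 14:30-16:15.
Summing the common windows: 130 + 10 + 70 + 50 + 105 = 365 minutes.

365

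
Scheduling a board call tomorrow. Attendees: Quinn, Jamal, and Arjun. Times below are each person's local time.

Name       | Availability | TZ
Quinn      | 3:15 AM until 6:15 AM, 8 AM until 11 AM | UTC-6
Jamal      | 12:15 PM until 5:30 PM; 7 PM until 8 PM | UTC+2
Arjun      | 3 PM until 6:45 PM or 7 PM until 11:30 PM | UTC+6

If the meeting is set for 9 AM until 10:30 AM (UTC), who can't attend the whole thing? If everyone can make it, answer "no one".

Jamal, Quinn

Quinn in UTC: 09:15-12:15, 14:00-17:00 (add 6h to convert from UTC-6).
Jamal in UTC: 10:15-15:30, 17:00-18:00 (subtract 2h to convert from UTC+2).
Arjun in UTC: 09:00-12:45, 13:00-17:30 (subtract 6h to convert from UTC+6).
Quinn: not fully free for 09:00-10:30. Jamal: not fully free for 09:00-10:30. Arjun: free for 09:00-10:30.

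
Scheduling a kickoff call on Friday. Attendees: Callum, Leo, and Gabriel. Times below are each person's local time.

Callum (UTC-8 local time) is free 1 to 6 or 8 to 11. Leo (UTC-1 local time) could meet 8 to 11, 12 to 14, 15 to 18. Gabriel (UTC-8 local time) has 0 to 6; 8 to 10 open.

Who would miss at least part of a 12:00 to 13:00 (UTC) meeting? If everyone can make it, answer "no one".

Callum in UTC: 09:00-14:00, 16:00-19:00 (add 8h to convert from UTC-8).
Leo in UTC: 09:00-12:00, 13:00-15:00, 16:00-19:00 (add 1h to convert from UTC-1).
Gabriel in UTC: 08:00-14:00, 16:00-18:00 (add 8h to convert from UTC-8).
Callum: free for 12:00-13:00. Leo: not fully free for 12:00-13:00. Gabriel: free for 12:00-13:00.

Leo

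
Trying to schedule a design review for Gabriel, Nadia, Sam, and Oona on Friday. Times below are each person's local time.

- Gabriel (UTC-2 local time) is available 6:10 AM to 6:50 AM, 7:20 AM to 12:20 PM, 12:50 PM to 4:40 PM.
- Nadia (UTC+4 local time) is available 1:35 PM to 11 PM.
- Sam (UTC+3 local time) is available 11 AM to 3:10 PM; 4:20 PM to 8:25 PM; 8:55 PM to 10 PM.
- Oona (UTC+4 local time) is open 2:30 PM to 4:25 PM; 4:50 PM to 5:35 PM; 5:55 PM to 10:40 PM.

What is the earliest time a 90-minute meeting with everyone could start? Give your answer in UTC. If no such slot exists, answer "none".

Gabriel in UTC: 08:10-08:50, 09:20-14:20, 14:50-18:40 (add 2h to convert from UTC-2).
Nadia in UTC: 09:35-19:00 (subtract 4h to convert from UTC+4).
Sam in UTC: 08:00-12:10, 13:20-17:25, 17:55-19:00 (subtract 3h to convert from UTC+3).
Oona in UTC: 10:30-12:25, 12:50-13:35, 13:55-18:40 (subtract 4h to convert from UTC+4).
Gabriel ∩ Nadia: 09:35-14:20, 14:50-18:40.
Gabriel ∩ Nadia ∩ Sam: 09:35-12:10, 13:20-14:20, 14:50-17:25, 17:55-18:40.
Gabriel ∩ Nadia ∩ Sam ∩ Oona: 10:30-12:10, 13:20-13:35, 13:55-14:20, 14:50-17:25, 17:55-18:40.
Those are the intersection windows.
The first common window of at least 90 minutes is 10:30-12:10, so the earliest start is 10:30.

10:30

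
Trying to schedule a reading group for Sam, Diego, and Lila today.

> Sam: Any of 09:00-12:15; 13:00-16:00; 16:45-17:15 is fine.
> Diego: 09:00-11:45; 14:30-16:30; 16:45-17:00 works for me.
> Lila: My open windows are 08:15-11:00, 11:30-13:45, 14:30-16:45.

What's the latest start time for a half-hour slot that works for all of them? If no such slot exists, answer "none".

15:30

Sam ∩ Diego: 09:00-11:45, 14:30-16:00, 16:45-17:00.
Sam ∩ Diego ∩ Lila: 09:00-11:00, 11:30-11:45, 14:30-16:00.
Those are the intersection windows.
The last common window of at least 30 minutes is 14:30-16:00; a 30-minute meeting can start as late as 15:30 and still end by 16:00.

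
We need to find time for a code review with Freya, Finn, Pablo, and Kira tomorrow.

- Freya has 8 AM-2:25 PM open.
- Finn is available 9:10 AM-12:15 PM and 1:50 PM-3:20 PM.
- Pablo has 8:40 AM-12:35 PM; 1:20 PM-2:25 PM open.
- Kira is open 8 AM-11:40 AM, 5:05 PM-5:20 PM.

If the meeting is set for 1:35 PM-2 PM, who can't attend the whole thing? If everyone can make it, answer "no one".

Freya: free for 13:35-14:00. Finn: not fully free for 13:35-14:00. Pablo: free for 13:35-14:00. Kira: not fully free for 13:35-14:00.

Finn, Kira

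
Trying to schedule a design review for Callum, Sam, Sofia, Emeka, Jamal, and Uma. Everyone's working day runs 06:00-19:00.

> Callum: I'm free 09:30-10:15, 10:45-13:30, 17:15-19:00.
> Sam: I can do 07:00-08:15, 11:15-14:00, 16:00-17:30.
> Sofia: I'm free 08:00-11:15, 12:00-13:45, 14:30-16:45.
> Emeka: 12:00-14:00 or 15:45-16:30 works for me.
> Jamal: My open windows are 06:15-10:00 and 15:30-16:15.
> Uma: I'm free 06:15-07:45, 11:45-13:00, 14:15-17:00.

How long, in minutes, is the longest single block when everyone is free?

0

Callum ∩ Sam: 11:15-13:30, 17:15-17:30.
Callum ∩ Sam ∩ Sofia: 12:00-13:30.
Callum ∩ Sam ∩ Sofia ∩ Emeka: 12:00-13:30.
Callum ∩ Sam ∩ Sofia ∩ Emeka ∩ Jamal: ∅.
Callum ∩ Sam ∩ Sofia ∩ Emeka ∩ Jamal ∩ Uma: ∅.
There is no time when everyone is free.
No common window exists, so the longest block is 0 minutes.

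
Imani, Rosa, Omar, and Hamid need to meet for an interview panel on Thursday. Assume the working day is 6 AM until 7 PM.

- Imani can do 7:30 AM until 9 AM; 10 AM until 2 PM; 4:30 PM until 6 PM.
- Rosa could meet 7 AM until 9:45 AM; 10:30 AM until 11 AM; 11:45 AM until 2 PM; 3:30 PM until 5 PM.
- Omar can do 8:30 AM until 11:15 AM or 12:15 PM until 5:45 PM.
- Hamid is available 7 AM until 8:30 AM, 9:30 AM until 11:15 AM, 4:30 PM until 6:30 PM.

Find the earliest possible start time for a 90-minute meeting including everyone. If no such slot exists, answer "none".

Imani ∩ Rosa: 07:30-09:00, 10:30-11:00, 11:45-14:00, 16:30-17:00.
Imani ∩ Rosa ∩ Omar: 08:30-09:00, 10:30-11:00, 12:15-14:00, 16:30-17:00.
Imani ∩ Rosa ∩ Omar ∩ Hamid: 10:30-11:00, 16:30-17:00.
No common window is at least 90 minutes long.

none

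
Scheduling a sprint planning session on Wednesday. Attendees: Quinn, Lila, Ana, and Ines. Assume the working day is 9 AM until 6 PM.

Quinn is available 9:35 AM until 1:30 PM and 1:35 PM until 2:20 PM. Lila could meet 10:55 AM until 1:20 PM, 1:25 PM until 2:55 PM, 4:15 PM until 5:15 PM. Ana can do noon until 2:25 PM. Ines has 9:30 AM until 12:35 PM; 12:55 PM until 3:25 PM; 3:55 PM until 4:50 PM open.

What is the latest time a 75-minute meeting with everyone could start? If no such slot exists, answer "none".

Quinn ∩ Lila: 10:55-13:20, 13:25-13:30, 13:35-14:20.
Quinn ∩ Lila ∩ Ana: 12:00-13:20, 13:25-13:30, 13:35-14:20.
Quinn ∩ Lila ∩ Ana ∩ Ines: 12:00-12:35, 12:55-13:20, 13:25-13:30, 13:35-14:20.
No common window is at least 75 minutes long.

none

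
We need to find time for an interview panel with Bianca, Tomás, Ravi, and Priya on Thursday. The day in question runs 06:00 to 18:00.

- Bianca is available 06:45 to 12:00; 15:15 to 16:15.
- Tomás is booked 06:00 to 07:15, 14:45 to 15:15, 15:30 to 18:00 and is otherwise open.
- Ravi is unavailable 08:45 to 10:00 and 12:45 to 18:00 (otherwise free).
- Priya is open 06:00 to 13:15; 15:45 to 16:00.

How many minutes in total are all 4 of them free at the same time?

210

Bianca free: 06:45-12:00, 15:15-16:15.
Tomás free: 07:15-14:45, 15:15-15:30 (invert busy blocks within the working day).
Ravi free: 06:00-08:45, 10:00-12:45 (invert busy blocks within the working day).
Priya free: 06:00-13:15, 15:45-16:00.
Bianca ∩ Tomás: 07:15-12:00, 15:15-15:30.
Bianca ∩ Tomás ∩ Ravi: 07:15-08:45, 10:00-12:00.
Bianca ∩ Tomás ∩ Ravi ∩ Priya: 07:15-08:45, 10:00-12:00.
Summing the common windows: 90 + 120 = 210 minutes.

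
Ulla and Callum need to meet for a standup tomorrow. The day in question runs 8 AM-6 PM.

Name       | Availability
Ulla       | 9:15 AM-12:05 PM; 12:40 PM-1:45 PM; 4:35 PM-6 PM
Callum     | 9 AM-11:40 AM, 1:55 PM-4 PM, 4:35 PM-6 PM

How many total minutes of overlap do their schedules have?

Ulla ∩ Callum: 09:15-11:40, 16:35-18:00.
Summing the common windows: 145 + 85 = 230 minutes.

230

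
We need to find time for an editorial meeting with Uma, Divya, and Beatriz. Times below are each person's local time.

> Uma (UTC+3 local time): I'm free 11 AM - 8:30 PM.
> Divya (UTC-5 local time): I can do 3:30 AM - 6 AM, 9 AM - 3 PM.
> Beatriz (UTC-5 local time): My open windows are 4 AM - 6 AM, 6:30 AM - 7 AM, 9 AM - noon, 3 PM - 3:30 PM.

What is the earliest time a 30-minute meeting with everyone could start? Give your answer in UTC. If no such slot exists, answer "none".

09:00

Uma in UTC: 08:00-17:30 (subtract 3h to convert from UTC+3).
Divya in UTC: 08:30-11:00, 14:00-20:00 (add 5h to convert from UTC-5).
Beatriz in UTC: 09:00-11:00, 11:30-12:00, 14:00-17:00, 20:00-20:30 (add 5h to convert from UTC-5).
Uma ∩ Divya: 08:30-11:00, 14:00-17:30.
Uma ∩ Divya ∩ Beatriz: 09:00-11:00, 14:00-17:00.
So the common availability across everyone is 09:00-11:00, 14:00-17:00.
The first common window of at least 30 minutes is 09:00-11:00, so the earliest start is 09:00.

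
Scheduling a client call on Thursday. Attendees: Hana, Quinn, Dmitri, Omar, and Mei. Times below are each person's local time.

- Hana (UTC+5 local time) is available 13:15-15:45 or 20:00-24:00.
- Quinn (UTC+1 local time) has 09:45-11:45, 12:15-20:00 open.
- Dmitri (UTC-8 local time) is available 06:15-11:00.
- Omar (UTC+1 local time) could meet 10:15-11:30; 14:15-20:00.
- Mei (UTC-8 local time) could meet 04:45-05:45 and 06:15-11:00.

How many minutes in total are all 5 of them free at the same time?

240

Hana in UTC: 08:15-10:45, 15:00-19:00 (subtract 5h to convert from UTC+5).
Quinn in UTC: 08:45-10:45, 11:15-19:00 (subtract 1h to convert from UTC+1).
Dmitri in UTC: 14:15-19:00 (add 8h to convert from UTC-8).
Omar in UTC: 09:15-10:30, 13:15-19:00 (subtract 1h to convert from UTC+1).
Mei in UTC: 12:45-13:45, 14:15-19:00 (add 8h to convert from UTC-8).
Hana ∩ Quinn: 08:45-10:45, 15:00-19:00.
Hana ∩ Quinn ∩ Dmitri: 15:00-19:00.
Hana ∩ Quinn ∩ Dmitri ∩ Omar: 15:00-19:00.
Hana ∩ Quinn ∩ Dmitri ∩ Omar ∩ Mei: 15:00-19:00.
That's a single block of 240 minutes.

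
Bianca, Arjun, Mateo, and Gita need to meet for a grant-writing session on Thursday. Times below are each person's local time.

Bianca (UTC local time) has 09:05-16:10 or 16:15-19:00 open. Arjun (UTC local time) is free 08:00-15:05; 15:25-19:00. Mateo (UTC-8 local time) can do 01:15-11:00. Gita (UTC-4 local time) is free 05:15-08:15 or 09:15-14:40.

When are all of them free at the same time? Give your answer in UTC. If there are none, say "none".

Bianca in UTC: 09:05-16:10, 16:15-19:00.
Arjun in UTC: 08:00-15:05, 15:25-19:00.
Mateo in UTC: 09:15-19:00 (add 8h to convert from UTC-8).
Gita in UTC: 09:15-12:15, 13:15-18:40 (add 4h to convert from UTC-4).
Bianca ∩ Arjun: 09:05-15:05, 15:25-16:10, 16:15-19:00.
Bianca ∩ Arjun ∩ Mateo: 09:15-15:05, 15:25-16:10, 16:15-19:00.
Bianca ∩ Arjun ∩ Mateo ∩ Gita: 09:15-12:15, 13:15-15:05, 15:25-16:10, 16:15-18:40.

09:15-12:15, 13:15-15:05, 15:25-16:10, 16:15-18:40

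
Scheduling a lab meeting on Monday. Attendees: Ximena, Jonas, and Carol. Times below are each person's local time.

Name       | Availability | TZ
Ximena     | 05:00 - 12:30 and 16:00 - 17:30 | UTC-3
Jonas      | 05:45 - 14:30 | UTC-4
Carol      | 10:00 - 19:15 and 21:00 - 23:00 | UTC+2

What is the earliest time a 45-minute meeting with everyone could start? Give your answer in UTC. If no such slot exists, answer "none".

Ximena in UTC: 08:00-15:30, 19:00-20:30 (add 3h to convert from UTC-3).
Jonas in UTC: 09:45-18:30 (add 4h to convert from UTC-4).
Carol in UTC: 08:00-17:15, 19:00-21:00 (subtract 2h to convert from UTC+2).
Ximena ∩ Jonas: 09:45-15:30.
Ximena ∩ Jonas ∩ Carol: 09:45-15:30.
The first common window of at least 45 minutes is 09:45-15:30, so the earliest start is 09:45.

09:45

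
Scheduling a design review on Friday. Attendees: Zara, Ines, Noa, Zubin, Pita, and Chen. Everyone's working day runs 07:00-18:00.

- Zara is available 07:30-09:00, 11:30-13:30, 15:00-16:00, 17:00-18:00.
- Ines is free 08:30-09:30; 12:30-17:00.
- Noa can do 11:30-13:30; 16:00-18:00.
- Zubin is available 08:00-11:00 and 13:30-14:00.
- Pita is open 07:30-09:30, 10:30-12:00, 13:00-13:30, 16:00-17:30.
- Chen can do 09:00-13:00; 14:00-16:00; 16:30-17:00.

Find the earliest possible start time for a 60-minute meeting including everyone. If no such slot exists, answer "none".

none

Zara ∩ Ines: 08:30-09:00, 12:30-13:30, 15:00-16:00.
Zara ∩ Ines ∩ Noa: 12:30-13:30.
Zara ∩ Ines ∩ Noa ∩ Zubin: ∅.
Zara ∩ Ines ∩ Noa ∩ Zubin ∩ Pita: ∅.
Zara ∩ Ines ∩ Noa ∩ Zubin ∩ Pita ∩ Chen: ∅.
There is no time when everyone is free.
No common window is at least 60 minutes long.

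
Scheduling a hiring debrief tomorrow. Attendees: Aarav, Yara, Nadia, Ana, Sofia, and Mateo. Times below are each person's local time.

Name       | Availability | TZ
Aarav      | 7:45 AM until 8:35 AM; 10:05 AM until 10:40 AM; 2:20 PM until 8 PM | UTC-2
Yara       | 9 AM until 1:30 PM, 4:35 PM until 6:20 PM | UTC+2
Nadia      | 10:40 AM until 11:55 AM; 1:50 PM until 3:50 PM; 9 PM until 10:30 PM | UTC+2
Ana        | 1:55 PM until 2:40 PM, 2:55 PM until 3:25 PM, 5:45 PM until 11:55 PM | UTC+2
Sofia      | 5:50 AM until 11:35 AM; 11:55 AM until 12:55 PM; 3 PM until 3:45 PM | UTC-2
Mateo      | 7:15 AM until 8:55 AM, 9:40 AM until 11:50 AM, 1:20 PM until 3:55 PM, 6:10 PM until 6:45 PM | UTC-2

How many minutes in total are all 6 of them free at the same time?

0

Aarav in UTC: 09:45-10:35, 12:05-12:40, 16:20-22:00 (add 2h to convert from UTC-2).
Yara in UTC: 07:00-11:30, 14:35-16:20 (subtract 2h to convert from UTC+2).
Nadia in UTC: 08:40-09:55, 11:50-13:50, 19:00-20:30 (subtract 2h to convert from UTC+2).
Ana in UTC: 11:55-12:40, 12:55-13:25, 15:45-21:55 (subtract 2h to convert from UTC+2).
Sofia in UTC: 07:50-13:35, 13:55-14:55, 17:00-17:45 (add 2h to convert from UTC-2).
Mateo in UTC: 09:15-10:55, 11:40-13:50, 15:20-17:55, 20:10-20:45 (add 2h to convert from UTC-2).
Aarav ∩ Yara: 09:45-10:35.
Aarav ∩ Yara ∩ Nadia: 09:45-09:55.
Aarav ∩ Yara ∩ Nadia ∩ Ana: ∅.
Aarav ∩ Yara ∩ Nadia ∩ Ana ∩ Sofia: ∅.
Aarav ∩ Yara ∩ Nadia ∩ Ana ∩ Sofia ∩ Mateo: ∅.
There is no time when everyone is free.
There is no common window, so the total is 0 minutes.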